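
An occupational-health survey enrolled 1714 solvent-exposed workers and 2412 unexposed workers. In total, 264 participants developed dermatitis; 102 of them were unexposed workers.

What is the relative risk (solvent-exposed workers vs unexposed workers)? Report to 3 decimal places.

solvent-exposed workers with the outcome: 264 − 102 = 162
solvent-exposed workers without the outcome: 1714 − 162 = 1552
unexposed workers without the outcome: 2412 − 102 = 2310
risk, solvent-exposed workers = 162/1714 = 0.09452
risk, unexposed workers = 102/2412 = 0.04229
RR = 0.09452 / 0.04229 = 2.235

RR = 2.235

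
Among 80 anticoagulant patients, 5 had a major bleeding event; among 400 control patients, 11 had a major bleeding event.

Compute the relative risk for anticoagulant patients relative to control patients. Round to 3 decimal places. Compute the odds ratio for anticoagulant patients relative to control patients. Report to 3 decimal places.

risk, anticoagulant patients = 5/80 = 0.06250
risk, control patients = 11/400 = 0.02750
RR = 0.06250 / 0.02750 = 2.273
OR = (5 × 389) / (75 × 11) = 1945/825 ≈ 2.358

RR = 2.273; OR = 2.358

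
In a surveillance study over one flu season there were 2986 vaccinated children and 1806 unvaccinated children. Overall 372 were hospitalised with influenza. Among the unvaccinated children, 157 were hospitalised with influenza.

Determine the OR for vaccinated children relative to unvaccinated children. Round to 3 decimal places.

OR: 0.815

vaccinated children with the outcome: 372 − 157 = 215
vaccinated children without the outcome: 2986 − 215 = 2771
unvaccinated children without the outcome: 1806 − 157 = 1649
OR = (215 × 1649) / (2771 × 157) = 354535/435047 ≈ 0.815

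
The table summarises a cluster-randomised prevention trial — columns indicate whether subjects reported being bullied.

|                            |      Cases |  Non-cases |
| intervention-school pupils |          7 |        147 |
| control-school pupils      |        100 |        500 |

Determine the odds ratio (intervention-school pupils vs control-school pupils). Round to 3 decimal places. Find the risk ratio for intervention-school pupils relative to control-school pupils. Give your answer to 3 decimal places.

odds, intervention-school pupils = 7/147 = 0.04762
odds, control-school pupils = 100/500 = 0.20000
OR = 0.04762 / 0.20000 = 0.238
risk, intervention-school pupils = 7/154 = 0.04545
risk, control-school pupils = 100/600 = 0.16667
RR = 0.04545 / 0.16667 = 0.273

OR = 0.238; RR = 0.273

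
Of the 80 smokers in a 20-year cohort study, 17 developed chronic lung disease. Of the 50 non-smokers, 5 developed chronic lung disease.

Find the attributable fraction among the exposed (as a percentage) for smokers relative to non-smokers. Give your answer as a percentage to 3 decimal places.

risk, smokers = 17/80 = 0.2125
risk, non-smokers = 5/50 = 0.1000
AR% = (0.2125 − 0.1000) / 0.2125 = 0.5294 → 52.941%

AR% = 52.941%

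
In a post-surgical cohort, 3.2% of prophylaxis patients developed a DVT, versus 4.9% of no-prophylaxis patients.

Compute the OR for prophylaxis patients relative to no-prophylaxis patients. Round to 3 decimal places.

odds, prophylaxis patients = 0.03200/0.96800 = 0.03306
odds, no-prophylaxis patients = 0.04900/0.95100 = 0.05152
OR = 0.03306 / 0.05152 = 0.642

OR ≈ 0.642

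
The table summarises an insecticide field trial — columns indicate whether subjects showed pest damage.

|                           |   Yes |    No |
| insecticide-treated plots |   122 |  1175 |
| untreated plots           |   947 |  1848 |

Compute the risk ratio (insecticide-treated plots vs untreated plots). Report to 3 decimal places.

0.278

risk, insecticide-treated plots = 122/1297 = 0.0941
risk, untreated plots = 947/2795 = 0.3388
RR = 0.0941 / 0.3388 = 0.278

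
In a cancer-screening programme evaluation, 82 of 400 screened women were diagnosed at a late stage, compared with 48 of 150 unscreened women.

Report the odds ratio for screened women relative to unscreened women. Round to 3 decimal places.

OR ≈ 0.548

odds, screened women = 82/318 = 0.2579
odds, unscreened women = 48/102 = 0.4706
OR = 0.2579 / 0.4706 = 0.548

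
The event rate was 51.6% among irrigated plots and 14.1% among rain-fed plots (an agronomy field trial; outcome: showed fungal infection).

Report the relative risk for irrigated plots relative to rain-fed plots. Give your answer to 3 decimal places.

RR = 0.5160 / 0.1410 = 3.660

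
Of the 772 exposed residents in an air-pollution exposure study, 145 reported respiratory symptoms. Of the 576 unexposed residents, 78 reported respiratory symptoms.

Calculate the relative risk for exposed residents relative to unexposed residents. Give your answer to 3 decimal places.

RR: 1.387

risk, exposed residents = 145/772 = 0.1878
risk, unexposed residents = 78/576 = 0.1354
RR = 0.1878 / 0.1354 = 1.387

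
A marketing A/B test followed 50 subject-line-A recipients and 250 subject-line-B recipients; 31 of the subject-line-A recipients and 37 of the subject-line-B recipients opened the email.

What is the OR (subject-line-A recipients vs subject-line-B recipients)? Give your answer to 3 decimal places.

OR = (31 × 213) / (19 × 37) = 6603/703 ≈ 9.393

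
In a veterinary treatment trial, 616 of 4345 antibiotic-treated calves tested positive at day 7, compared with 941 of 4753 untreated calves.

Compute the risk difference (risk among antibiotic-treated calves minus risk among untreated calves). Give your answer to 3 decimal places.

risk, antibiotic-treated calves = 616/4345 = 0.1418
risk, untreated calves = 941/4753 = 0.1980
risk difference = 0.1418 − 0.1980 = -0.056

-0.056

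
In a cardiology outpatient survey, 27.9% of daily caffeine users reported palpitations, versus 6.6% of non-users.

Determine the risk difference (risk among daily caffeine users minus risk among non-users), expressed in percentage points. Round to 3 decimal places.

risk difference = 0.2790 − 0.0660 = 0.2130 → 21.300 percentage points

RD: 21.300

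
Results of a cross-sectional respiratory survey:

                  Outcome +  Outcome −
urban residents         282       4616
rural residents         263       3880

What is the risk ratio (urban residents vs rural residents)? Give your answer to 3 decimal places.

risk, urban residents = 282/4898 = 0.0576
risk, rural residents = 263/4143 = 0.0635
RR = 0.0576 / 0.0635 = 0.907

RR: 0.907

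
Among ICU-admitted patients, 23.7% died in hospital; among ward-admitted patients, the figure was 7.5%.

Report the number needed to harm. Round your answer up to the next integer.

NNH ≈ 7

absolute risk difference = 0.162000
1 / 0.162000 = 6.173 → round up → 7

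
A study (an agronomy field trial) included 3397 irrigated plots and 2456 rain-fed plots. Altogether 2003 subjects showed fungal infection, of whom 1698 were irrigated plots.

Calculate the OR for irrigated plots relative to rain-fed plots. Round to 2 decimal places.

irrigated plots without the outcome: 3397 − 1698 = 1699
rain-fed plots with the outcome: 2003 − 1698 = 305
rain-fed plots without the outcome: 2456 − 305 = 2151
odds, irrigated plots = 1698/1699 = 0.9994
odds, rain-fed plots = 305/2151 = 0.1418
OR = 0.9994 / 0.1418 = 7.05

OR = 7.05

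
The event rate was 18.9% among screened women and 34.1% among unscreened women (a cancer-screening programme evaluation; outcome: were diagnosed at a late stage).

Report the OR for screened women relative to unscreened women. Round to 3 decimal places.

OR ≈ 0.450

odds, screened women = 0.1890/0.8110 = 0.2330
odds, unscreened women = 0.3410/0.6590 = 0.5175
OR = 0.2330 / 0.5175 = 0.450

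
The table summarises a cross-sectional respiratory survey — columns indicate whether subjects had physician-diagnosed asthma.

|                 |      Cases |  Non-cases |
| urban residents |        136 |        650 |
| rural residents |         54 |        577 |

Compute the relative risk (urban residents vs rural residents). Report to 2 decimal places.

RR = 2.02

risk, urban residents = 136/786 = 0.1730
risk, rural residents = 54/631 = 0.0856
RR = 0.1730 / 0.0856 = 2.02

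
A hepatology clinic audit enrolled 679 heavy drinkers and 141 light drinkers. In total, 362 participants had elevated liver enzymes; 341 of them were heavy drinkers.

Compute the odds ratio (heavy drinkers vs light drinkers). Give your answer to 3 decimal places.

heavy drinkers without the outcome: 679 − 341 = 338
light drinkers with the outcome: 362 − 341 = 21
light drinkers without the outcome: 141 − 21 = 120
OR = (341 × 120) / (338 × 21) = 40920/7098 ≈ 5.765

5.765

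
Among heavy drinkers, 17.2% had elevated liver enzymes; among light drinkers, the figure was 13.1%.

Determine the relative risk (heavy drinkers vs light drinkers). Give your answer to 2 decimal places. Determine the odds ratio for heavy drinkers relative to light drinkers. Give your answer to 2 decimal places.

RR = 0.1720 / 0.1310 = 1.31
odds, heavy drinkers = 0.1720/0.8280 = 0.2077
odds, light drinkers = 0.1310/0.8690 = 0.1507
OR = 0.2077 / 0.1507 = 1.38

RR = 1.31; OR = 1.38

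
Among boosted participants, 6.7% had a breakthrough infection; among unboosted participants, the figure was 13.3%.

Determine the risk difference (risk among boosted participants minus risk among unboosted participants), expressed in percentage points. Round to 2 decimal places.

risk difference = 0.0670 − 0.1330 = -0.0660 → -6.60 percentage points

RD: -6.60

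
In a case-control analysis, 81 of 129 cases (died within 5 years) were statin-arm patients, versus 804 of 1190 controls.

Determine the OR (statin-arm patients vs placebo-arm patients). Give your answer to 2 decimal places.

OR = (81 × 386) / (804 × 48) = 31266/38592 ≈ 0.81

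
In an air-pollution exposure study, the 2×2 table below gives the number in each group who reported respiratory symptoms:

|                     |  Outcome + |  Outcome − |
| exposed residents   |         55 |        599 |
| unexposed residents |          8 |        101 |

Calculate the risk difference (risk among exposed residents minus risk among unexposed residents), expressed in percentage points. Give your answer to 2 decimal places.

risk, exposed residents = 55/654 = 0.0841
risk, unexposed residents = 8/109 = 0.0734
risk difference = 0.0841 − 0.0734 = 0.0107 → 1.07 percentage points

1.07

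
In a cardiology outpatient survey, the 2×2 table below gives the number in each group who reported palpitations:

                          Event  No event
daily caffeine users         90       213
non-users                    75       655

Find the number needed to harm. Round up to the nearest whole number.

6

risk, daily caffeine users = 90/303 = 0.297030
risk, non-users = 75/730 = 0.102740
absolute risk difference = 0.194290
1 / 0.194290 = 5.147 → round up → 6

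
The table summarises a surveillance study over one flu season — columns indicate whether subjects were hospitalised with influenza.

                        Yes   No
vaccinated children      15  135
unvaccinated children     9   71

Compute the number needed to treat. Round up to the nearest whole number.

risk, vaccinated children = 15/150 = 0.100000
risk, unvaccinated children = 9/80 = 0.112500
absolute risk difference = 0.012500
1 / 0.012500 = 80.000 → round up → 80

NNT: 80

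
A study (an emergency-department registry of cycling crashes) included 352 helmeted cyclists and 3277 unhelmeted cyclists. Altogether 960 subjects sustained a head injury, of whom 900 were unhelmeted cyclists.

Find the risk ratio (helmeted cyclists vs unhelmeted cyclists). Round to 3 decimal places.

helmeted cyclists with the outcome: 960 − 900 = 60
helmeted cyclists without the outcome: 352 − 60 = 292
unhelmeted cyclists without the outcome: 3277 − 900 = 2377
risk, helmeted cyclists = 60/352 = 0.1705
risk, unhelmeted cyclists = 900/3277 = 0.2746
RR = 0.1705 / 0.2746 = 0.621

0.621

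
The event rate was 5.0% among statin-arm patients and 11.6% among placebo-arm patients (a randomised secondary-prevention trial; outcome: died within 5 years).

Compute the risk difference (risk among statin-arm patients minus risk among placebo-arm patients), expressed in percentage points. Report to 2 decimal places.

-6.60

risk difference = 0.0500 − 0.1160 = -0.0660 → -6.60 percentage points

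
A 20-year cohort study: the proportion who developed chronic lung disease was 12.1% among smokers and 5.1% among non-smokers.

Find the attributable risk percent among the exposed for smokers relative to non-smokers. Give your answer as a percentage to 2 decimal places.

AR% = (0.1210 − 0.0510) / 0.1210 = 0.5785 → 57.85%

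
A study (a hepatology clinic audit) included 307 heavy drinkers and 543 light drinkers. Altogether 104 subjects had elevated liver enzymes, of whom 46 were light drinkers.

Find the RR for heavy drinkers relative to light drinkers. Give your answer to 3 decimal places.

heavy drinkers with the outcome: 104 − 46 = 58
heavy drinkers without the outcome: 307 − 58 = 249
light drinkers without the outcome: 543 − 46 = 497
risk, heavy drinkers = 58/307 = 0.1889
risk, light drinkers = 46/543 = 0.0847
RR = 0.1889 / 0.0847 = 2.230

2.230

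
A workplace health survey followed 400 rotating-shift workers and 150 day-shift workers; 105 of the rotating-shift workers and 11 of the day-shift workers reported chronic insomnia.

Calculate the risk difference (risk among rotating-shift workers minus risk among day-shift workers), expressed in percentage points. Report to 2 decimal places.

risk, rotating-shift workers = 105/400 = 0.2625
risk, day-shift workers = 11/150 = 0.0733
risk difference = 0.2625 − 0.0733 = 0.1892 → 18.92 percentage points

RD ≈ 18.92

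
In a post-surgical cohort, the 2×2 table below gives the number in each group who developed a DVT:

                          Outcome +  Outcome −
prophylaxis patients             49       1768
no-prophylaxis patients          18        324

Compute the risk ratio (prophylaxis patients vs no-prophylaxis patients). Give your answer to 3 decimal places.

0.512

risk, prophylaxis patients = 49/1817 = 0.02697
risk, no-prophylaxis patients = 18/342 = 0.05263
RR = 0.02697 / 0.05263 = 0.512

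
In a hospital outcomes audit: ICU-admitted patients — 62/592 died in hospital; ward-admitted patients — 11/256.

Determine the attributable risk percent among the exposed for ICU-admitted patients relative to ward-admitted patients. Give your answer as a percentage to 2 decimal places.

AR% ≈ 58.97%

risk, ICU-admitted patients = 62/592 = 0.10473
risk, ward-admitted patients = 11/256 = 0.04297
AR% = (0.10473 − 0.04297) / 0.10473 = 0.5897 → 58.97%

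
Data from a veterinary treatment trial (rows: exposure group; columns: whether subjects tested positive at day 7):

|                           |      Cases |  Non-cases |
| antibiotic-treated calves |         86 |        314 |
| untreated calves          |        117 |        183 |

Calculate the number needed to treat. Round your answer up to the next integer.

NNT = 6

risk, antibiotic-treated calves = 86/400 = 0.215000
risk, untreated calves = 117/300 = 0.390000
absolute risk difference = 0.175000
1 / 0.175000 = 5.714 → round up → 6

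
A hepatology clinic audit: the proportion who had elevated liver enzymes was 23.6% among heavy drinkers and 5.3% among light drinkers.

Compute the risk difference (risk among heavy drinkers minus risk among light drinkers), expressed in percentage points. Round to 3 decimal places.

risk difference = 0.2360 − 0.0530 = 0.1830 → 18.300 percentage points

RD ≈ 18.300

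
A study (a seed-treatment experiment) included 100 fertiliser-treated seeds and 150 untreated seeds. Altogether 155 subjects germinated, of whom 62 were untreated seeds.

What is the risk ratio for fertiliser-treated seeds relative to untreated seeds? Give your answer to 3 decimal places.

RR: 2.250

fertiliser-treated seeds with the outcome: 155 − 62 = 93
fertiliser-treated seeds without the outcome: 100 − 93 = 7
untreated seeds without the outcome: 150 − 62 = 88
risk, fertiliser-treated seeds = 93/100 = 0.9300
risk, untreated seeds = 62/150 = 0.4133
RR = 0.9300 / 0.4133 = 2.250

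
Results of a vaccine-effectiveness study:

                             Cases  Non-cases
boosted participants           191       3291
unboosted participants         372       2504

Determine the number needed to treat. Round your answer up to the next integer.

risk, boosted participants = 191/3482 = 0.054854
risk, unboosted participants = 372/2876 = 0.129346
absolute risk difference = 0.074493
1 / 0.074493 = 13.424 → round up → 14

NNT = 14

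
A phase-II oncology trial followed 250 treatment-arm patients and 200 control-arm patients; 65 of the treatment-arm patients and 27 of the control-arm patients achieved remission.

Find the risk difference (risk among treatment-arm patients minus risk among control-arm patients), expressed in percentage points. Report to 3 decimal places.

risk, treatment-arm patients = 65/250 = 0.2600
risk, control-arm patients = 27/200 = 0.1350
risk difference = 0.2600 − 0.1350 = 0.1250 → 12.500 percentage points

RD = 12.500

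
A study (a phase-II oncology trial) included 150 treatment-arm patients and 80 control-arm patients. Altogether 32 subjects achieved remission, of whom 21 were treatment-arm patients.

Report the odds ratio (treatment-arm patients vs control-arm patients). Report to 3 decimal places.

treatment-arm patients without the outcome: 150 − 21 = 129
control-arm patients with the outcome: 32 − 21 = 11
control-arm patients without the outcome: 80 − 11 = 69
OR = (21 × 69) / (129 × 11) = 1449/1419 ≈ 1.021

OR = 1.021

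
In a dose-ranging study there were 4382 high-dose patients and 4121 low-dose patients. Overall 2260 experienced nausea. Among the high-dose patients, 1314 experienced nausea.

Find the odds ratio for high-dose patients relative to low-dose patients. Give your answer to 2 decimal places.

OR ≈ 1.44

high-dose patients without the outcome: 4382 − 1314 = 3068
low-dose patients with the outcome: 2260 − 1314 = 946
low-dose patients without the outcome: 4121 − 946 = 3175
odds, high-dose patients = 1314/3068 = 0.4283
odds, low-dose patients = 946/3175 = 0.2980
OR = 0.4283 / 0.2980 = 1.44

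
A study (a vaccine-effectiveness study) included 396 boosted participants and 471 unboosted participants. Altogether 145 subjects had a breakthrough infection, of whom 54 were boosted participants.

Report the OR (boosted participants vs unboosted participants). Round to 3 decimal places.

boosted participants without the outcome: 396 − 54 = 342
unboosted participants with the outcome: 145 − 54 = 91
unboosted participants without the outcome: 471 − 91 = 380
odds, boosted participants = 54/342 = 0.1579
odds, unboosted participants = 91/380 = 0.2395
OR = 0.1579 / 0.2395 = 0.659

OR: 0.659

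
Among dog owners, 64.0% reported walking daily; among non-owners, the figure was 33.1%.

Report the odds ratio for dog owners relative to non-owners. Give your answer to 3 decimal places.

OR: 3.593

odds, dog owners = 0.6400/0.3600 = 1.7778
odds, non-owners = 0.3310/0.6690 = 0.4948
OR = 1.7778 / 0.4948 = 3.593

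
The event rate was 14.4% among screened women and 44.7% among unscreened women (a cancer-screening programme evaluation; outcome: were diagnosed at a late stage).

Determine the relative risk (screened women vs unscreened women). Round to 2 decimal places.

RR = 0.1440 / 0.4470 = 0.32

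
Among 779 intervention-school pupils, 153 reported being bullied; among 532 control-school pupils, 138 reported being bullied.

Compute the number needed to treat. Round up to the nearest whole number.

risk, intervention-school pupils = 153/779 = 0.196406
risk, control-school pupils = 138/532 = 0.259398
absolute risk difference = 0.062993
1 / 0.062993 = 15.875 → round up → 16

16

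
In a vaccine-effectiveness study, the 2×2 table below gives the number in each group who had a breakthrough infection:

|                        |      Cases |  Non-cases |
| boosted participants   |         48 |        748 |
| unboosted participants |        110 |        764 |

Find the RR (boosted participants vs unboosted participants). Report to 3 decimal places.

risk, boosted participants = 48/796 = 0.0603
risk, unboosted participants = 110/874 = 0.1259
RR = 0.0603 / 0.1259 = 0.479

0.479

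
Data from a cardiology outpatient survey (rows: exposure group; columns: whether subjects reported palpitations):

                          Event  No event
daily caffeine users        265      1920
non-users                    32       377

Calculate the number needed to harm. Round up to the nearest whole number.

24

risk, daily caffeine users = 265/2185 = 0.121281
risk, non-users = 32/409 = 0.078240
absolute risk difference = 0.043042
1 / 0.043042 = 23.233 → round up → 24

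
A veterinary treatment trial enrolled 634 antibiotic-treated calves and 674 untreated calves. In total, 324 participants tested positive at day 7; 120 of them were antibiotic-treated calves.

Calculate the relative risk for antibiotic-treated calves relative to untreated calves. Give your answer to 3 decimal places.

0.625

antibiotic-treated calves without the outcome: 634 − 120 = 514
untreated calves with the outcome: 324 − 120 = 204
untreated calves without the outcome: 674 − 204 = 470
risk, antibiotic-treated calves = 120/634 = 0.1893
risk, untreated calves = 204/674 = 0.3027
RR = 0.1893 / 0.3027 = 0.625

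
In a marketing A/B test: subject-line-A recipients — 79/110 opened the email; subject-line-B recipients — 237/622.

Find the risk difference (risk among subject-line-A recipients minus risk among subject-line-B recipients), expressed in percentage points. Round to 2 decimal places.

RD: 33.72

risk, subject-line-A recipients = 79/110 = 0.7182
risk, subject-line-B recipients = 237/622 = 0.3810
risk difference = 0.7182 − 0.3810 = 0.3372 → 33.72 percentage points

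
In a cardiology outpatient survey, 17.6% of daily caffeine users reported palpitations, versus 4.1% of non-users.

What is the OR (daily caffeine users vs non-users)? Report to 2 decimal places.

OR ≈ 5.00

odds, daily caffeine users = 0.17600/0.82400 = 0.21359
odds, non-users = 0.04100/0.95900 = 0.04275
OR = 0.21359 / 0.04275 = 5.00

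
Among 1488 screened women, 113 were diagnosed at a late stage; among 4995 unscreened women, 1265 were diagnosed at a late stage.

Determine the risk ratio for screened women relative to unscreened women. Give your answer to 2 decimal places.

risk, screened women = 113/1488 = 0.0759
risk, unscreened women = 1265/4995 = 0.2533
RR = 0.0759 / 0.2533 = 0.30

RR = 0.30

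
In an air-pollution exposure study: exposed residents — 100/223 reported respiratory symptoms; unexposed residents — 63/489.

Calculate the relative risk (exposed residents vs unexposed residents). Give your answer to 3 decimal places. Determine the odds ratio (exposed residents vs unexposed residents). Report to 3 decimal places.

RR = 3.481; OR = 5.497

risk, exposed residents = 100/223 = 0.4484
risk, unexposed residents = 63/489 = 0.1288
RR = 0.4484 / 0.1288 = 3.481
OR = (100 × 426) / (123 × 63) = 42600/7749 ≈ 5.497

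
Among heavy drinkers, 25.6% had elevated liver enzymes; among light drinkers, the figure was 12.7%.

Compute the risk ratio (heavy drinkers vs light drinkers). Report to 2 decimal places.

RR = 0.2560 / 0.1270 = 2.02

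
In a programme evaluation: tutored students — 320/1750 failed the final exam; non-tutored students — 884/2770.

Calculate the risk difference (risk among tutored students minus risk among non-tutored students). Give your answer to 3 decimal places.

-0.136

risk, tutored students = 320/1750 = 0.1829
risk, non-tutored students = 884/2770 = 0.3191
risk difference = 0.1829 − 0.3191 = -0.136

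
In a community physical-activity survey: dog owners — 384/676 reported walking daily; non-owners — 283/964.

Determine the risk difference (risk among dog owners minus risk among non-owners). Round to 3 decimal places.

0.274

risk, dog owners = 384/676 = 0.5680
risk, non-owners = 283/964 = 0.2936
risk difference = 0.5680 − 0.2936 = 0.274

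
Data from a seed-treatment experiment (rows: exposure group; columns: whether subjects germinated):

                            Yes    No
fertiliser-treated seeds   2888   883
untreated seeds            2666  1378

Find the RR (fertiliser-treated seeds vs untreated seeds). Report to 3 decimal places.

RR: 1.162

risk, fertiliser-treated seeds = 2888/3771 = 0.7658
risk, untreated seeds = 2666/4044 = 0.6592
RR = 0.7658 / 0.6592 = 1.162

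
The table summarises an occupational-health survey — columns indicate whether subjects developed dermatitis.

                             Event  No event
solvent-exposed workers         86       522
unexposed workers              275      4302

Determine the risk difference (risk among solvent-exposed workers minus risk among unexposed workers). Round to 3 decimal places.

risk, solvent-exposed workers = 86/608 = 0.1414
risk, unexposed workers = 275/4577 = 0.0601
risk difference = 0.1414 − 0.0601 = 0.081

RD: 0.081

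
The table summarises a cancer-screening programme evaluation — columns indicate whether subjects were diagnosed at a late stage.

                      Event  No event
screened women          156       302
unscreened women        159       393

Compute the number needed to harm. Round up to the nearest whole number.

risk, screened women = 156/458 = 0.340611
risk, unscreened women = 159/552 = 0.288043
absolute risk difference = 0.052568
1 / 0.052568 = 19.023 → round up → 20

20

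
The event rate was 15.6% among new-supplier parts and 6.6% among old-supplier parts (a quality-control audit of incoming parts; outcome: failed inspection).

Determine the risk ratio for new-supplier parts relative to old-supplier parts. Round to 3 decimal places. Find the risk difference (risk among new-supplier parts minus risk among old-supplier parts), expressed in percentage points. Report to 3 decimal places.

RR = 0.1560 / 0.0660 = 2.364
risk difference = 0.1560 − 0.0660 = 0.0900 → 9.000 percentage points

RR = 2.364; RD = 9.000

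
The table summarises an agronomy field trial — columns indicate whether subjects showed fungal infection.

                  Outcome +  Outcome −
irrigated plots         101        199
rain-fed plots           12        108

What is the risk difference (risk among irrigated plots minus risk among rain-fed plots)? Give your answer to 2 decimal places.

risk, irrigated plots = 101/300 = 0.3367
risk, rain-fed plots = 12/120 = 0.1000
risk difference = 0.3367 − 0.1000 = 0.24

RD ≈ 0.24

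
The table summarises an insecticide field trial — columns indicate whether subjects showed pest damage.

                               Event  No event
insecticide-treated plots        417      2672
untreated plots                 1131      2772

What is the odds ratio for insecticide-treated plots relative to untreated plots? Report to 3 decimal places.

OR = (417 × 2772) / (2672 × 1131) = 1155924/3022032 ≈ 0.382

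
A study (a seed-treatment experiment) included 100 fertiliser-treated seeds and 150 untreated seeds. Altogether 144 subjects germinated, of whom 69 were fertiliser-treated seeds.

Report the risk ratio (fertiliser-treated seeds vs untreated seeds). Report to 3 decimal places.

1.380

fertiliser-treated seeds without the outcome: 100 − 69 = 31
untreated seeds with the outcome: 144 − 69 = 75
untreated seeds without the outcome: 150 − 75 = 75
risk, fertiliser-treated seeds = 69/100 = 0.6900
risk, untreated seeds = 75/150 = 0.5000
RR = 0.6900 / 0.5000 = 1.380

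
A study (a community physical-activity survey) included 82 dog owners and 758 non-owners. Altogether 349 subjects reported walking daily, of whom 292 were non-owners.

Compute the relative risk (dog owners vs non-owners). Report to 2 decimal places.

RR ≈ 1.80

dog owners with the outcome: 349 − 292 = 57
dog owners without the outcome: 82 − 57 = 25
non-owners without the outcome: 758 − 292 = 466
risk, dog owners = 57/82 = 0.6951
risk, non-owners = 292/758 = 0.3852
RR = 0.6951 / 0.3852 = 1.80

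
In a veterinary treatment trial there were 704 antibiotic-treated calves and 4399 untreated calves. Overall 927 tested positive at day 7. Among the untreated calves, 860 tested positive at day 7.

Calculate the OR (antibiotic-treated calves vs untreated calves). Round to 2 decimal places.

OR = 0.43

antibiotic-treated calves with the outcome: 927 − 860 = 67
antibiotic-treated calves without the outcome: 704 − 67 = 637
untreated calves without the outcome: 4399 − 860 = 3539
OR = (67 × 3539) / (637 × 860) = 237113/547820 ≈ 0.43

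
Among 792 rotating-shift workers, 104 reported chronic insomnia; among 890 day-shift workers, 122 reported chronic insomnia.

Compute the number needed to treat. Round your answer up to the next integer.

risk, rotating-shift workers = 104/792 = 0.131313
risk, day-shift workers = 122/890 = 0.137079
absolute risk difference = 0.005766
1 / 0.005766 = 173.430 → round up → 174

NNT: 174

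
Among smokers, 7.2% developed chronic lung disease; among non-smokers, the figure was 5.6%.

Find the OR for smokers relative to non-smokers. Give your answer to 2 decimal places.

OR = 1.31

odds, smokers = 0.0720/0.9280 = 0.0776
odds, non-smokers = 0.0560/0.9440 = 0.0593
OR = 0.0776 / 0.0593 = 1.31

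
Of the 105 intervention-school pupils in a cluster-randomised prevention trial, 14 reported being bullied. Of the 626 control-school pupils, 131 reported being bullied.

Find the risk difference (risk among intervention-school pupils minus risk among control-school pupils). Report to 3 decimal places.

risk, intervention-school pupils = 14/105 = 0.1333
risk, control-school pupils = 131/626 = 0.2093
risk difference = 0.1333 − 0.2093 = -0.076

RD: -0.076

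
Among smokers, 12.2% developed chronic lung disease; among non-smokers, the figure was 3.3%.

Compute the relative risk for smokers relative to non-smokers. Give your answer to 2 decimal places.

RR = 0.12200 / 0.03300 = 3.70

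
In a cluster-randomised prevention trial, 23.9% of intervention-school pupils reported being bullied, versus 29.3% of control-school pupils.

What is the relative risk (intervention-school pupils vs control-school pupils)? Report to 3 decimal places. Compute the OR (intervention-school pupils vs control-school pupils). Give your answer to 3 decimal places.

RR = 0.816; OR = 0.758

RR = 0.2390 / 0.2930 = 0.816
odds, intervention-school pupils = 0.2390/0.7610 = 0.3141
odds, control-school pupils = 0.2930/0.7070 = 0.4144
OR = 0.3141 / 0.4144 = 0.758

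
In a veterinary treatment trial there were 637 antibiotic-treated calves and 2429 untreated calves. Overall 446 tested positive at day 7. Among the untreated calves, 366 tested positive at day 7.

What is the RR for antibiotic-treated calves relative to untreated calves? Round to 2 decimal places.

antibiotic-treated calves with the outcome: 446 − 366 = 80
antibiotic-treated calves without the outcome: 637 − 80 = 557
untreated calves without the outcome: 2429 − 366 = 2063
risk, antibiotic-treated calves = 80/637 = 0.1256
risk, untreated calves = 366/2429 = 0.1507
RR = 0.1256 / 0.1507 = 0.83

RR ≈ 0.83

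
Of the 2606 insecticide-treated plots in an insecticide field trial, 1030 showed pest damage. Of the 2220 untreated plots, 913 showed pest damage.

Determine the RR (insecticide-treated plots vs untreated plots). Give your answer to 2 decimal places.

risk, insecticide-treated plots = 1030/2606 = 0.3952
risk, untreated plots = 913/2220 = 0.4113
RR = 0.3952 / 0.4113 = 0.96

0.96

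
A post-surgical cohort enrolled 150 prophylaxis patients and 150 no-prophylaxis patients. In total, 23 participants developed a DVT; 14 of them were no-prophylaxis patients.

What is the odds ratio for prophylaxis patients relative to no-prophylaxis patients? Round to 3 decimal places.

prophylaxis patients with the outcome: 23 − 14 = 9
prophylaxis patients without the outcome: 150 − 9 = 141
no-prophylaxis patients without the outcome: 150 − 14 = 136
OR = (9 × 136) / (141 × 14) = 1224/1974 ≈ 0.620

OR: 0.620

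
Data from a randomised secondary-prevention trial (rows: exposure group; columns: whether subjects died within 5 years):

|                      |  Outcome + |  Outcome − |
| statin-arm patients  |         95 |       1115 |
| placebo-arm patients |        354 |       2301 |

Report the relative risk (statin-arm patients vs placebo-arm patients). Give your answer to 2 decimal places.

risk, statin-arm patients = 95/1210 = 0.0785
risk, placebo-arm patients = 354/2655 = 0.1333
RR = 0.0785 / 0.1333 = 0.59

0.59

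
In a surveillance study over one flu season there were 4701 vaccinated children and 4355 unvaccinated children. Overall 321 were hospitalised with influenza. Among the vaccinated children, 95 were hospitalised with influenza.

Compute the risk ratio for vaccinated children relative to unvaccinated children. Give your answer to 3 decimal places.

vaccinated children without the outcome: 4701 − 95 = 4606
unvaccinated children with the outcome: 321 − 95 = 226
unvaccinated children without the outcome: 4355 − 226 = 4129
risk, vaccinated children = 95/4701 = 0.02021
risk, unvaccinated children = 226/4355 = 0.05189
RR = 0.02021 / 0.05189 = 0.389

RR = 0.389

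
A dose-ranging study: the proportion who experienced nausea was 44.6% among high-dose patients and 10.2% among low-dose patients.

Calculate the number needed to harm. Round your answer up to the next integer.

NNH: 3

absolute risk difference = 0.344000
1 / 0.344000 = 2.907 → round up → 3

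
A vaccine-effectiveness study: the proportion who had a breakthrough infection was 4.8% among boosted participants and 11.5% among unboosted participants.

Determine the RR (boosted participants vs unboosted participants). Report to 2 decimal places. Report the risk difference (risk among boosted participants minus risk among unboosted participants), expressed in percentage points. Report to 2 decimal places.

RR = 0.04800 / 0.11500 = 0.42
risk difference = 0.04800 − 0.11500 = -0.06700 → -6.70 percentage points

RR = 0.42; RD = -6.70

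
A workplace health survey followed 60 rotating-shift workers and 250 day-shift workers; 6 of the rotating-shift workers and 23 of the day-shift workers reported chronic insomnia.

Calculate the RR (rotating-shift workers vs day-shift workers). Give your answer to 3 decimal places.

risk, rotating-shift workers = 6/60 = 0.1000
risk, day-shift workers = 23/250 = 0.0920
RR = 0.1000 / 0.0920 = 1.087

1.087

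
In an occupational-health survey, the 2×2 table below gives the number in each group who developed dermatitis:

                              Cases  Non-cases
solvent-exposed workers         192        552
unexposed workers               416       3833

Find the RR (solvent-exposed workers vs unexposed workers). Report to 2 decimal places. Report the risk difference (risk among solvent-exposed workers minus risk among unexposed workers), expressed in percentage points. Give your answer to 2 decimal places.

risk, solvent-exposed workers = 192/744 = 0.2581
risk, unexposed workers = 416/4249 = 0.0979
RR = 0.2581 / 0.0979 = 2.64
risk difference = 0.2581 − 0.0979 = 0.1602 → 16.02 percentage points

RR = 2.64; RD = 16.02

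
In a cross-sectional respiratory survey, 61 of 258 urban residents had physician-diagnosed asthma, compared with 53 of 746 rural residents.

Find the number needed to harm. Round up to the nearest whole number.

risk, urban residents = 61/258 = 0.236434
risk, rural residents = 53/746 = 0.071046
absolute risk difference = 0.165389
1 / 0.165389 = 6.046 → round up → 7

NNH ≈ 7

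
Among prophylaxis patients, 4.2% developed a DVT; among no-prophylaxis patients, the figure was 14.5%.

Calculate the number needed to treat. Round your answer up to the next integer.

10

absolute risk difference = 0.103000
1 / 0.103000 = 9.709 → round up → 10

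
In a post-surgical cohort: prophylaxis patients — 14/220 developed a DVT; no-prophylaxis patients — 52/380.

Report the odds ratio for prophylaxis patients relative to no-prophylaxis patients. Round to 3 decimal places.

odds, prophylaxis patients = 14/206 = 0.0680
odds, no-prophylaxis patients = 52/328 = 0.1585
OR = 0.0680 / 0.1585 = 0.429

0.429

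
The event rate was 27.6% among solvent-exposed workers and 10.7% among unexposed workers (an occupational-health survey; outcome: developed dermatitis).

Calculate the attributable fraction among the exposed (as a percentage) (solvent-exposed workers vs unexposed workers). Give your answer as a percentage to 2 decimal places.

AR% = (0.2760 − 0.1070) / 0.2760 = 0.6123 → 61.23%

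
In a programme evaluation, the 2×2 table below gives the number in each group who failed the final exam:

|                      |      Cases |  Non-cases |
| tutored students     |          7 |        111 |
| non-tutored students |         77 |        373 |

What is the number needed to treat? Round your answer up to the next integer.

risk, tutored students = 7/118 = 0.059322
risk, non-tutored students = 77/450 = 0.171111
absolute risk difference = 0.111789
1 / 0.111789 = 8.945 → round up → 9

NNT: 9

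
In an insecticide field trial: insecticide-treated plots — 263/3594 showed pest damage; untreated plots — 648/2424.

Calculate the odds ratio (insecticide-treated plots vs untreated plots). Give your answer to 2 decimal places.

odds, insecticide-treated plots = 263/3331 = 0.0790
odds, untreated plots = 648/1776 = 0.3649
OR = 0.0790 / 0.3649 = 0.22

OR ≈ 0.22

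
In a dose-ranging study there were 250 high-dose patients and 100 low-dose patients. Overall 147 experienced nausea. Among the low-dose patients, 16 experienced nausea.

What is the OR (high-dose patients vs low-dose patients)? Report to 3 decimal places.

high-dose patients with the outcome: 147 − 16 = 131
high-dose patients without the outcome: 250 − 131 = 119
low-dose patients without the outcome: 100 − 16 = 84
OR = (131 × 84) / (119 × 16) = 11004/1904 ≈ 5.779

OR ≈ 5.779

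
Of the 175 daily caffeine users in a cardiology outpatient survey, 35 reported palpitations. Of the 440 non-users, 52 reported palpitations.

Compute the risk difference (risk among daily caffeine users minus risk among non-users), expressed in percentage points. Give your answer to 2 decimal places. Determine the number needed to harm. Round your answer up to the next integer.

risk, daily caffeine users = 35/175 = 0.2000
risk, non-users = 52/440 = 0.1182
risk difference = 0.2000 − 0.1182 = 0.0818 → 8.18 percentage points
absolute risk difference = 0.081818
1 / 0.081818 = 12.222 → round up → 13

RD = 8.18; NNH = 13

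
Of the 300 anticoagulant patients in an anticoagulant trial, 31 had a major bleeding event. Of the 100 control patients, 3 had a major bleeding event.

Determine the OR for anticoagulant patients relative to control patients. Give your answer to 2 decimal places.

OR: 3.73

odds, anticoagulant patients = 31/269 = 0.11524
odds, control patients = 3/97 = 0.03093
OR = 0.11524 / 0.03093 = 3.73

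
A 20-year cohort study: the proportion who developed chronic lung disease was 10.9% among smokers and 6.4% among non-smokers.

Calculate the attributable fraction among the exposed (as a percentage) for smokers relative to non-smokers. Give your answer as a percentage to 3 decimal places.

AR% = (0.1090 − 0.0640) / 0.1090 = 0.4128 → 41.284%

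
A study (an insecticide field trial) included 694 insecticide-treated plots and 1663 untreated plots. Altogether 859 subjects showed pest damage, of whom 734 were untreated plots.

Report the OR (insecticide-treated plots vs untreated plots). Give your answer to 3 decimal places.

insecticide-treated plots with the outcome: 859 − 734 = 125
insecticide-treated plots without the outcome: 694 − 125 = 569
untreated plots without the outcome: 1663 − 734 = 929
odds, insecticide-treated plots = 125/569 = 0.2197
odds, untreated plots = 734/929 = 0.7901
OR = 0.2197 / 0.7901 = 0.278

0.278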